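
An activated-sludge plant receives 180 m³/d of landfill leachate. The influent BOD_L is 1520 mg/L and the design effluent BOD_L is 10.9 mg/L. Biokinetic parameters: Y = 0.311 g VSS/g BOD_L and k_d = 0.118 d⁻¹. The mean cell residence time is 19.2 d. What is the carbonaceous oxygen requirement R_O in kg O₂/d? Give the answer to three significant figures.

Y_obs = Y / (1 + k_d θ_c) = 0.311 / (1 + 0.118 × 19.2) = 0.311 / 3.266 = 0.09524.
ΔS = 1520 − 10.9 = 1509 mg/L, so the substrate removal rate is 180 × 1509/1000 = 271.6 kg BOD_L/d.
P_X = Y_obs·Q·(S₀ − S) = 0.09524 × 271.6 = 25.87 kg VSS/d.
R_O = Q·(S₀ − S) − 1.42·P_X = 271.6 − 1.42 × 25.87 = 234.9 kg O₂/d.

R_O ≈ 235 kg O₂/d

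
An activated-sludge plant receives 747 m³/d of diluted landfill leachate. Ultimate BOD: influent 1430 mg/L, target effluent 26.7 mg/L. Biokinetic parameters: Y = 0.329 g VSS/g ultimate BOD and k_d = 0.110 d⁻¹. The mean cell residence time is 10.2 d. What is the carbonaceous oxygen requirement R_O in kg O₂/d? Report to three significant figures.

R_O ≈ 817 kg O₂/d

Y_obs = Y / (1 + k_d θ_c) = 0.329 / (1 + 0.110 × 10.2) = 0.329 / 2.122 = 0.1550.
ΔS = 1430 − 26.7 = 1403 mg/L, so the substrate removal rate is 747 × 1403/1000 = 1048 kg ultimate BOD/d.
P_X = Y_obs·Q·(S₀ − S) = 0.1550 × 1048 = 162.5 kg VSS/d.
R_O = Q·(S₀ − S) − 1.42·P_X = 1048 − 1.42 × 162.5 = 817.5 kg O₂/d.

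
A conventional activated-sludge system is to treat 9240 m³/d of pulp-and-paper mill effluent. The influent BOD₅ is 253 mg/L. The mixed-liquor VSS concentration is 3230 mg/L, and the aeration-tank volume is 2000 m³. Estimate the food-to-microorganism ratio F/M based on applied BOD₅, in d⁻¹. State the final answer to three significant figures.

F/M = applied load / biomass = Q·S₀/(V·X) = 9240 × 253 / (2000 × 3230) = 0.3619 d⁻¹.

F/M ≈ 0.362 d⁻¹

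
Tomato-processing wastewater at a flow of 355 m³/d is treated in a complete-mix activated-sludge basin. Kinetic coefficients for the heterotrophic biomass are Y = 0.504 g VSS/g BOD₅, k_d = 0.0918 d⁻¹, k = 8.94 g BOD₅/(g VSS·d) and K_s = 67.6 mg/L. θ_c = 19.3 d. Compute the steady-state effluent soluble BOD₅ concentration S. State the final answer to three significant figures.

From the Monod/SRT balance for a CMAS, S = K_s·(1+k_d θ_c)/[θ_c·(Y k − k_d) − 1] = 67.6 × (1 + 0.0918 × 19.3) / [19.3 × (0.504 × 8.94 − 0.0918) − 1] = 187.4 / 84.19 = 2.226 mg/L.

S ≈ 2.23 mg/L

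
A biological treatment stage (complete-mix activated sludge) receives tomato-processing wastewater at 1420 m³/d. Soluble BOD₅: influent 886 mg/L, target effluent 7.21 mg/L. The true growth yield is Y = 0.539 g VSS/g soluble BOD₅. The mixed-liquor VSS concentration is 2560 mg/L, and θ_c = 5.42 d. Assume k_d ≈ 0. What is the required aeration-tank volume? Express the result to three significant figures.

Biomass mass balance (decay neglected): V·X = Y·Q·(S₀ − S)·θ_c, so V = 0.539 × 1420 × (886 − 7.21) × 5.42 / 2560 = 1424 m³.

V ≈ 1420 m³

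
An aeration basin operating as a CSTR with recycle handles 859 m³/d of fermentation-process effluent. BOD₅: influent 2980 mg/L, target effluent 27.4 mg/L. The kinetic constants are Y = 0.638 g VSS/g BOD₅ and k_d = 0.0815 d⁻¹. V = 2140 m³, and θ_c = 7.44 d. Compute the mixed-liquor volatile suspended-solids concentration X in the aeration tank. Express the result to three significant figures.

From V·X·(1 + k_d·θ_c) = Y·Q·(S₀ − S)·θ_c: X = 0.638 × 859 × (2980 − 27.4) × 7.44 / [2140 × (1 + 0.0815 × 7.44)] = 3502 mg/L.

X ≈ 3500 mg/L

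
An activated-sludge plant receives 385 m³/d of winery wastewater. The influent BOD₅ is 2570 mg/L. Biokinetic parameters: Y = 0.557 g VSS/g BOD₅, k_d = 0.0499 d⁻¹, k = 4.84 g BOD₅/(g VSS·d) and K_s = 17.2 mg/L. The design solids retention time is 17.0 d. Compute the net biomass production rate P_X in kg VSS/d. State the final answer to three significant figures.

P_X ≈ 298 kg VSS/d

From the Monod/SRT balance for a CMAS, S = K_s·(1+k_d θ_c)/[θ_c·(Y k − k_d) − 1] = 17.2 × (1 + 0.0499 × 17.0) / [17.0 × (0.557 × 4.84 − 0.0499) − 1] = 31.79 / 43.98 = 0.7228 mg/L.
Correct the yield for decay: Y_obs = Y/(1 + k_d θ_c) = 0.557 / (1 + 0.0499 × 17.0) = 0.557 / 1.848 = 0.3014.
ΔS = 2570 − 0.723 = 2569 mg/L, so the substrate removal rate is 385 × 2569/1000 = 989.2 kg BOD₅/d.
P_X = Y_obs · Q(S₀ − S) = 0.3014 × 989.2 = 298.1 kg VSS/d.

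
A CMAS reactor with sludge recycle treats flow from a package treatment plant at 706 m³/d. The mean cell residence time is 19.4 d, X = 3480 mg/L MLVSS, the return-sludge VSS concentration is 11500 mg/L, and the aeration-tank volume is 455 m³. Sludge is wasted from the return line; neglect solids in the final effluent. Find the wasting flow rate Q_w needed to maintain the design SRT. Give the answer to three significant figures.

Q_w ≈ 7.10 m³/d

Wasting from the return line (neglecting effluent solids): Q_w = V·X / (θ_c·X_r) = 455.0 × 3480 / (19.4 × 11500) = 7.097 m³/d.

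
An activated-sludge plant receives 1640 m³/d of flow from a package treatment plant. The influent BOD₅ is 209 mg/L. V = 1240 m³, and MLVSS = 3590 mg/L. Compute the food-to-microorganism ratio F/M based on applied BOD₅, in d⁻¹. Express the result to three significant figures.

F/M ≈ 0.0770 d⁻¹

Food-to-microorganism ratio F/M = Q S₀ / (V X) = 1640 × 209 / (1240 × 3590) = 0.07700 d⁻¹.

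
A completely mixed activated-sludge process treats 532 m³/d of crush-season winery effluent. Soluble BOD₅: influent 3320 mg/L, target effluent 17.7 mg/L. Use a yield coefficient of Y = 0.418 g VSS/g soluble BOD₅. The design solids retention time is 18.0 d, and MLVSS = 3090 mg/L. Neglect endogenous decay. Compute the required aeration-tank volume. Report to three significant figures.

With k_d = 0 the design equation reduces to V = Y Q (S₀−S) θ_c / X = 0.418 × 532 × (3320 − 17.7) × 18.0 / 3090 = 4278 m³.

V ≈ 4280 m³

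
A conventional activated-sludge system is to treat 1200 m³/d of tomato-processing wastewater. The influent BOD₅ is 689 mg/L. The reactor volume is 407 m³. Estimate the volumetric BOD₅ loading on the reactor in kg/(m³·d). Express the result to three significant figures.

Volumetric loading L_v = Q·S₀ / V = 1200 × 689 g/m³ / 407.0 m³ = 2031 g/(m³·d) = 2.031 kg BOD₅/(m³·d).

L_v ≈ 2.03 kg BOD₅/(m³·d)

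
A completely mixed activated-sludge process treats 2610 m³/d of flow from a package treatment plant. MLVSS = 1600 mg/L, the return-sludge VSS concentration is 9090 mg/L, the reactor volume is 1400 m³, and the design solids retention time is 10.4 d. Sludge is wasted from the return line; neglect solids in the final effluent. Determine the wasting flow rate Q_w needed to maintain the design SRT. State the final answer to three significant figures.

Q_w ≈ 23.7 m³/d

Wasting from the return line (neglecting effluent solids): Q_w = V·X / (θ_c·X_r) = 1400 × 1600 / (10.4 × 9090) = 23.69 m³/d.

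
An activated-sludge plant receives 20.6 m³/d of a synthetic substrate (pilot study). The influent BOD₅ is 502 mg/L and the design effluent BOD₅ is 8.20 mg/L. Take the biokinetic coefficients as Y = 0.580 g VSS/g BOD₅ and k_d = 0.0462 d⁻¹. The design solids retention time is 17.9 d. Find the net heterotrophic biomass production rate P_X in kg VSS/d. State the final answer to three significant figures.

P_X ≈ 3.23 kg VSS/d

Observed yield with endogenous decay: Y_obs = Y / (1 + k_d·θ_c) = 0.580 / (1 + 0.0462 × 17.9) = 0.580 / 1.827 = 0.3175 g VSS/g BOD₅.
Substrate removed = Q·(S₀ − S) = 20.6 m³/d × (502 − 8.20) g/m³ = 1.02×10^4 g/d = 10.17 kg/d.
So the net sludge growth is P_X = 0.3175 × 10.17 = 3.229 kg VSS/d.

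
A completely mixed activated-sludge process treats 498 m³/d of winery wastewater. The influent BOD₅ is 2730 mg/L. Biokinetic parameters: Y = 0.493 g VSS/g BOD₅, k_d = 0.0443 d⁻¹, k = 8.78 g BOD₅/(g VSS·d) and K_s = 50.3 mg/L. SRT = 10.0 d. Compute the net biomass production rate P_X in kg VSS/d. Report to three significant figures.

Effluent substrate depends only on kinetics and SRT: S = K_s(1 + k_d θ_c) / [θ_c(Yk − k_d) − 1] = 50.3 × (1 + 0.0443 × 10.0) / [10.0 × (0.493 × 8.78 − 0.0443) − 1] = 72.58 / 41.84 = 1.735 mg/L.
Y_obs = Y / (1 + k_d θ_c) = 0.493 / (1 + 0.0443 × 10.0) = 0.493 / 1.443 = 0.3416.
ΔS = 2730 − 1.73 = 2728 mg/L, so the substrate removal rate is 498 × 2728/1000 = 1359 kg BOD₅/d.
Net biomass production P_X = Y_obs × Q·(S₀ − S) = 0.3416 × 1359 = 464.2 kg VSS/d.

P_X ≈ 464 kg VSS/d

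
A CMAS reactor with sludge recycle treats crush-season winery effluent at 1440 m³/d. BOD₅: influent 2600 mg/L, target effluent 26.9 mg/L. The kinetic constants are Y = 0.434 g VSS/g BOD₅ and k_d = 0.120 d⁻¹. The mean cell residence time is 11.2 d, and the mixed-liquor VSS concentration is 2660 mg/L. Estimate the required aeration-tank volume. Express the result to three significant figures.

V ≈ 2890 m³

From the SRT design equation V = Y Q (S₀−S) θ_c / [X (1 + k_d θ_c)] = 0.434 × 1440 × (2600 − 26.9) × 11.2 / [2660 × (1 + 0.120 × 11.2)] = 1.8×10^7 / 6235 = 2889 m³.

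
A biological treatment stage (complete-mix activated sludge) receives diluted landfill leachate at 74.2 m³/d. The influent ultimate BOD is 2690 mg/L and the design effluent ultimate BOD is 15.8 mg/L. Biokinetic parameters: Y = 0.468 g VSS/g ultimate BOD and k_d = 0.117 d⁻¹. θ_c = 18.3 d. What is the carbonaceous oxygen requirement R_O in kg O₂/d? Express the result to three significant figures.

Observed yield with endogenous decay: Y_obs = Y / (1 + k_d·θ_c) = 0.468 / (1 + 0.117 × 18.3) = 0.468 / 3.141 = 0.1490 g VSS/g ultimate BOD.
Substrate removed = Q·(S₀ − S) = 74.2 m³/d × (2690 − 15.8) g/m³ = 1.98×10^5 g/d = 198.4 kg/d.
Net sludge production P_X = 0.1490 × 198.4 = 29.56 kg VSS/d.
R_O = Q·(S₀ − S) − 1.42·P_X = 198.4 − 1.42 × 29.56 = 156.4 kg O₂/d.

R_O ≈ 156 kg O₂/d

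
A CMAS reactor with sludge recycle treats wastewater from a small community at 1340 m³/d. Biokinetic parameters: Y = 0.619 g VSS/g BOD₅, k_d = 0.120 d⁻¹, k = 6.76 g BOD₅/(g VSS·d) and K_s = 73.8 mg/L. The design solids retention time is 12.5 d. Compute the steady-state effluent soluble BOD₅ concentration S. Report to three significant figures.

Effluent substrate depends only on kinetics and SRT: S = K_s(1 + k_d θ_c) / [θ_c(Yk − k_d) − 1] = 73.8 × (1 + 0.120 × 12.5) / [12.5 × (0.619 × 6.76 − 0.120) − 1] = 184.5 / 49.81 = 3.704 mg/L.

S ≈ 3.70 mg/L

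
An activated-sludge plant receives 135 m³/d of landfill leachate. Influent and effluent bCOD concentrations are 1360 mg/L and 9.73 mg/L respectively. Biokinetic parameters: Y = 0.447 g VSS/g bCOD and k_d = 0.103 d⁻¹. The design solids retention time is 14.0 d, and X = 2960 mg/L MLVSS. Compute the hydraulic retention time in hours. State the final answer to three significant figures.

Rearranging the biomass balance for a CMAS with decay, V = Y·Q·ΔS·θ_c / [X·(1+k_d θ_c)] = 0.447 × 135 × (1360 − 9.73) × 14.0 / [2960 × (1 + 0.103 × 14.0)] = 1.14×10^6 / 7228 = 157.8 m³.
Hydraulic retention time τ = V/Q = 157.8 / 135 = 1.169 d = 28.06 h.

τ ≈ 28.1 h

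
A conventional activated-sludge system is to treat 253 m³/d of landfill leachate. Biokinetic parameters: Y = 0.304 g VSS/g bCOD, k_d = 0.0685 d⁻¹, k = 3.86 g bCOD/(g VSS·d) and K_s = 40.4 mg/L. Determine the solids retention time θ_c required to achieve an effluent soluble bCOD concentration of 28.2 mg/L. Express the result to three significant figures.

θ_c ≈ 2.42 d

At the target effluent, Y k S/(K_s+S) = 0.304×3.86×28.2/68.60 = 0.4824 d⁻¹.
θ_c = 1/(μ − k_d) = 1/(0.4824 − 0.0685) = 1/0.4139 = 2.416 d.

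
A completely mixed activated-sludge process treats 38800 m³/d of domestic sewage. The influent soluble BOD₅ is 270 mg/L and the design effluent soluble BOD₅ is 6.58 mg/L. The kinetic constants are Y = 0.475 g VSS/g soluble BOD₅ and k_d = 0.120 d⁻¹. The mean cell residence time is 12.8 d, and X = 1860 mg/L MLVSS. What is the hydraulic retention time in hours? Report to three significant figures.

From the SRT design equation V = Y Q (S₀−S) θ_c / [X (1 + k_d θ_c)] = 0.475 × 38800 × (270 − 6.58) × 12.8 / [1860 × (1 + 0.120 × 12.8)] = 6.21×10^7 / 4717 = 13174 m³.
HRT = V/Q = 13174 m³ / 38800 m³·d⁻¹ = 0.3395 d × 24 = 8.149 h.

τ ≈ 8.15 h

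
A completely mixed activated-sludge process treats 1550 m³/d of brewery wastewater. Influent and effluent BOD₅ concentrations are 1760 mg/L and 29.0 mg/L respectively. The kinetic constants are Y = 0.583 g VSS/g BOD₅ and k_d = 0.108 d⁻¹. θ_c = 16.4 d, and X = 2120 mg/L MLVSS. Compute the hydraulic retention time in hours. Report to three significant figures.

From the SRT design equation V = Y Q (S₀−S) θ_c / [X (1 + k_d θ_c)] = 0.583 × 1550 × (1760 − 29.0) × 16.4 / [2120 × (1 + 0.108 × 16.4)] = 2.57×10^7 / 5875 = 4367 m³.
HRT = V/Q = 4367 m³ / 1550 m³·d⁻¹ = 2.817 d × 24 = 67.61 h.

τ ≈ 67.6 h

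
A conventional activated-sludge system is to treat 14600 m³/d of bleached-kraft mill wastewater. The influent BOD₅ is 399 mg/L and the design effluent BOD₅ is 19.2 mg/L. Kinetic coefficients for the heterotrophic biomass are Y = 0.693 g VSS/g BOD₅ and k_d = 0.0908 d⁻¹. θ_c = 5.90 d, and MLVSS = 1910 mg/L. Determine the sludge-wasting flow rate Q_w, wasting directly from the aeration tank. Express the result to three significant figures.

Q_w ≈ 1310 m³/d

Rearranging the biomass balance for a CMAS with decay, V = Y·Q·ΔS·θ_c / [X·(1+k_d θ_c)] = 0.693 × 14600 × (399 − 19.2) × 5.90 / [1910 × (1 + 0.0908 × 5.90)] = 2.27×10^7 / 2933 = 7729 m³.
For wasting at MLVSS concentration, Q_w = V/θ_c = 7729/5.90 = 1310 m³/d.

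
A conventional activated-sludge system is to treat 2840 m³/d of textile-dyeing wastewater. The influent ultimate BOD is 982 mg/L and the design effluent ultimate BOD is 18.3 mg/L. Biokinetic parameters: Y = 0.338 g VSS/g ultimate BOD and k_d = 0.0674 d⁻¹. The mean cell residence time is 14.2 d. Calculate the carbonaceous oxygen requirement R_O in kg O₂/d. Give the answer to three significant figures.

Y_obs = Y / (1 + k_d θ_c) = 0.338 / (1 + 0.0674 × 14.2) = 0.338 / 1.957 = 0.1727.
Q·(S₀ − S) = 2840 × (982 − 18.3) × 10⁻³ = 2737 kg/d removed.
P_X = Y_obs·Q·(S₀ − S) = 0.1727 × 2737 = 472.7 kg VSS/d.
R_O = Q·(S₀ − S) − 1.42·P_X = 2737 − 1.42 × 472.7 = 2066 kg O₂/d.

R_O ≈ 2070 kg O₂/d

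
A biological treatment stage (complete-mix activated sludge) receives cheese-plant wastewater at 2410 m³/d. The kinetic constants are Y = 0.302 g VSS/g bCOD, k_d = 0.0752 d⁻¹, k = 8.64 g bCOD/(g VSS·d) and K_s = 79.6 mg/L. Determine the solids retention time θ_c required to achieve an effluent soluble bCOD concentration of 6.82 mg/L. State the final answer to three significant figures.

Specific growth rate at S = 6.82 mg/L: μ = YkS/(K_s+S) = 0.302·8.64·6.82/(79.6+6.82) = 0.2059 d⁻¹.
1/θ_c = 0.2059 − 0.0752 = 0.1307 d⁻¹, so θ_c = 7.650 d.

θ_c ≈ 7.65 d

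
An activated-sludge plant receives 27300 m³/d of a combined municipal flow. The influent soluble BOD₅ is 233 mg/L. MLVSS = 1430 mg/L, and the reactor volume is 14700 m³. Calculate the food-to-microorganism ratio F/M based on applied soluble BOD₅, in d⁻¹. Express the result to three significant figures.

F/M = applied load / biomass = Q·S₀/(V·X) = 27300 × 233 / (14700 × 1430) = 0.3026 d⁻¹.

F/M ≈ 0.303 d⁻¹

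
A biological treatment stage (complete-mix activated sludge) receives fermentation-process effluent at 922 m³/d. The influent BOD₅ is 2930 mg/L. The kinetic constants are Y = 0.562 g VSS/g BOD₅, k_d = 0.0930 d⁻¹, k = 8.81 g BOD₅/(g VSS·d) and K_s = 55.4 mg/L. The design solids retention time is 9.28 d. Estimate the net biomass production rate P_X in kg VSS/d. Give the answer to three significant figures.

P_X ≈ 814 kg VSS/d

From the Monod/SRT balance for a CMAS, S = K_s·(1+k_d θ_c)/[θ_c·(Y k − k_d) − 1] = 55.4 × (1 + 0.0930 × 9.28) / [9.28 × (0.562 × 8.81 − 0.0930) − 1] = 103.2 / 44.08 = 2.341 mg/L.
Observed yield with endogenous decay: Y_obs = Y / (1 + k_d·θ_c) = 0.562 / (1 + 0.0930 × 9.28) = 0.562 / 1.863 = 0.3017 g VSS/g BOD₅.
Mass of BOD₅ removed per day: Q(S₀ − S) = 922 × 2928 g/m³ = 2699 kg/d.
So the net sludge growth is P_X = 0.3017 × 2699 = 814.3 kg VSS/d.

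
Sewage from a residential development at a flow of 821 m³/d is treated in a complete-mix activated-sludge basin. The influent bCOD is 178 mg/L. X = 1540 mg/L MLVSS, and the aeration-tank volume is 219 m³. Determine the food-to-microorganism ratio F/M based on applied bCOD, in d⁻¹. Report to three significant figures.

F/M ≈ 0.433 d⁻¹

F/M = Q·S₀ / (V·X) = 821 × 178 / (219.0 × 1540) = 0.4333 g bCOD·(g VSS·d)⁻¹.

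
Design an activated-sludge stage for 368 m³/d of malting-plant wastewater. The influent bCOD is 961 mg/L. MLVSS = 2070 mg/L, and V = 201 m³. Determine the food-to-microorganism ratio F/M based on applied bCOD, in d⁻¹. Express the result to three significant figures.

Food-to-microorganism ratio F/M = Q S₀ / (V X) = 368 × 961 / (201.0 × 2070) = 0.8500 d⁻¹.

F/M ≈ 0.850 d⁻¹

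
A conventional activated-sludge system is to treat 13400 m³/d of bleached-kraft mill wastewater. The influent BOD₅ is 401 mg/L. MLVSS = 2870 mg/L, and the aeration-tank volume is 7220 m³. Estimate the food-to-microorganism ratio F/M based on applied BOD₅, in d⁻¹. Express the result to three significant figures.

F/M ≈ 0.259 d⁻¹

Food-to-microorganism ratio F/M = Q S₀ / (V X) = 13400 × 401 / (7220 × 2870) = 0.2593 d⁻¹.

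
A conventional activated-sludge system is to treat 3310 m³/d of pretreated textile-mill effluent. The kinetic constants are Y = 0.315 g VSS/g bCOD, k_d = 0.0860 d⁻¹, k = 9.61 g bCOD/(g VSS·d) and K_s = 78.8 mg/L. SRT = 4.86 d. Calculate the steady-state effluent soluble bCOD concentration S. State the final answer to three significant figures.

S ≈ 8.40 mg/L

From the Monod/SRT balance for a CMAS, S = K_s·(1+k_d θ_c)/[θ_c·(Y k − k_d) − 1] = 78.8 × (1 + 0.0860 × 4.86) / [4.86 × (0.315 × 9.61 − 0.0860) − 1] = 111.7 / 13.29 = 8.405 mg/L.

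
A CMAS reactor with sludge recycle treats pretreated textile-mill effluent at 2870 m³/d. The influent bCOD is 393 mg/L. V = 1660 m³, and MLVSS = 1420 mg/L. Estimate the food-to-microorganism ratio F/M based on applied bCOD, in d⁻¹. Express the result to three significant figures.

F/M = Q·S₀ / (V·X) = 2870 × 393 / (1660 × 1420) = 0.4785 g bCOD·(g VSS·d)⁻¹.

F/M ≈ 0.478 d⁻¹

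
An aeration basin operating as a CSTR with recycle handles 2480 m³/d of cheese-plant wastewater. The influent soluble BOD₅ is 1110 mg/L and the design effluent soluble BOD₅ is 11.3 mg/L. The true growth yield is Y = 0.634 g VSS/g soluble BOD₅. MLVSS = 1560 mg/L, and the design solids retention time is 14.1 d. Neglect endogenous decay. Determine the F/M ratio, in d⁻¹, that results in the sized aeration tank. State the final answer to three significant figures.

Biomass mass balance (decay neglected): V·X = Y·Q·(S₀ − S)·θ_c, so V = 0.634 × 2480 × (1110 − 11.3) × 14.1 / 1560 = 15614 m³.
Food-to-microorganism ratio F/M = Q S₀ / (V X) = 2480 × 1110 / (15614 × 1560) = 0.1130 d⁻¹.

F/M ≈ 0.113 d⁻¹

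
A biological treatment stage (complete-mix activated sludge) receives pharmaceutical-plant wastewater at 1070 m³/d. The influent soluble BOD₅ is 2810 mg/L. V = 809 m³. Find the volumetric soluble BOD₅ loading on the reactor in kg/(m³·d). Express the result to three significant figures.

L_v ≈ 3.72 kg soluble BOD₅/(m³·d)

Applied soluble BOD₅ load per unit volume = Q·S₀/V = (1070 × 2810/1000)/809.0 = 3.717 kg soluble BOD₅·m⁻³·d⁻¹.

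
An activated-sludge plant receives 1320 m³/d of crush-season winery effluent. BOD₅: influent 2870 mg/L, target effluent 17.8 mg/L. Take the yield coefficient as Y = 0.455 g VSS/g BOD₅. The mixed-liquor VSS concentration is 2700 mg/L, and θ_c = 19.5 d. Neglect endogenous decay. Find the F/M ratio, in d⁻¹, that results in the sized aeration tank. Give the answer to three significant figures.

F/M ≈ 0.113 d⁻¹

With k_d = 0 the design equation reduces to V = Y Q (S₀−S) θ_c / X = 0.455 × 1320 × (2870 − 17.8) × 19.5 / 2700 = 12372 m³.
F/M = Q·S₀ / (V·X) = 1320 × 2870 / (12372 × 2700) = 0.1134 g BOD₅·(g VSS·d)⁻¹.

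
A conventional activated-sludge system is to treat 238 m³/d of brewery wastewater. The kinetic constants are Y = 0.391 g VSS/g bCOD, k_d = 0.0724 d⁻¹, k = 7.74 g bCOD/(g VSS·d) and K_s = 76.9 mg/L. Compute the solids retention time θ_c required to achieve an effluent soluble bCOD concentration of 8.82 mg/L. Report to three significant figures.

From 1/θ_c = Y·k·S/(K_s + S) − k_d: Y·k·S/(K_s+S) = 0.391 × 7.74 × 8.82 / (76.9 + 8.82) = 0.3114 d⁻¹.
Then 1/θ_c = μ − k_d = 0.3114 − 0.0724 = 0.2390 d⁻¹, giving θ_c = 4.184 d.

θ_c ≈ 4.18 d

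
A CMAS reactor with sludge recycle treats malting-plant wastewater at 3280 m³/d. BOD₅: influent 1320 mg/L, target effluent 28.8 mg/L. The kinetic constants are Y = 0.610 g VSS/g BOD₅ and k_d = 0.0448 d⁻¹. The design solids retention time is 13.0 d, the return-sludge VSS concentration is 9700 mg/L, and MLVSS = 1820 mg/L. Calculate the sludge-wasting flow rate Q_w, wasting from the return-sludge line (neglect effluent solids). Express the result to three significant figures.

From the SRT design equation V = Y Q (S₀−S) θ_c / [X (1 + k_d θ_c)] = 0.610 × 3280 × (1320 − 28.8) × 13.0 / [1820 × (1 + 0.0448 × 13.0)] = 3.36×10^7 / 2880 = 11661 m³.
Wasting from the return line (neglecting effluent solids): Q_w = V·X / (θ_c·X_r) = 11661 × 1820 / (13.0 × 9700) = 168.3 m³/d.

Q_w ≈ 168 m³/d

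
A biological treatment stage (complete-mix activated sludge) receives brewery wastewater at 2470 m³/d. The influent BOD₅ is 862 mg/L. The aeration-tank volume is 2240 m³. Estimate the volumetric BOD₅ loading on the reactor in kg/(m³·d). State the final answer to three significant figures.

Volumetric loading L_v = Q·S₀ / V = 2470 × 862 g/m³ / 2240 m³ = 950.5 g/(m³·d) = 0.9505 kg BOD₅/(m³·d).

L_v ≈ 0.951 kg BOD₅/(m³·d)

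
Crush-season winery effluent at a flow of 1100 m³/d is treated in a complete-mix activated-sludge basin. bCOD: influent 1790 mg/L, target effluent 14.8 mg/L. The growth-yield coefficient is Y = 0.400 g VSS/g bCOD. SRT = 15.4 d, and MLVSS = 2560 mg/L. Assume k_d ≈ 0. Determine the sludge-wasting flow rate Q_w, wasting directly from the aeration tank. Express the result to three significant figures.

Q_w ≈ 305 m³/d

With k_d = 0 the design equation reduces to V = Y Q (S₀−S) θ_c / X = 0.400 × 1100 × (1790 − 14.8) × 15.4 / 2560 = 4699 m³.
Wasting from the aeration tank: Q_w = V / θ_c = 4699 / 15.4 = 305.1 m³/d.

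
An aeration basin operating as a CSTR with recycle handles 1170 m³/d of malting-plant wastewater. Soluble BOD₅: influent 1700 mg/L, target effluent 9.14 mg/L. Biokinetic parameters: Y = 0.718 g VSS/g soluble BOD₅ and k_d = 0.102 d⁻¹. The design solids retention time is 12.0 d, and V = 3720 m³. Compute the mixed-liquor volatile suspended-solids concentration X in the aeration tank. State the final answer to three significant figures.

X = Y·Q·ΔS·θ_c / [V·(1 + k_d θ_c)] = 0.718 × 1170 × (1700 − 9.14) × 12.0 / [3720 × (1 + 0.102 × 12.0)] = 2060 mg/L.

X ≈ 2060 mg/L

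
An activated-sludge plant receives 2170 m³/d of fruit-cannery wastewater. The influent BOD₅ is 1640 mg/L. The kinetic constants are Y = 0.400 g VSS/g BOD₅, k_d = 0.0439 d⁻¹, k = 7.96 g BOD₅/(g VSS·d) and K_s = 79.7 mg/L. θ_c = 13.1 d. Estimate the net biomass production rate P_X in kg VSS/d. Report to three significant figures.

For a completely mixed reactor with recycle the Lawrence–McCarty relation gives S = K_s·(1 + k_d·θ_c) / [θ_c·(Y·k − k_d) − 1] = 79.7 × (1 + 0.0439 × 13.1) / [13.1 × (0.400 × 7.96 − 0.0439) − 1] = 125.5 / 40.14 = 3.128 mg/L.
Y_obs = Y / (1 + k_d θ_c) = 0.400 / (1 + 0.0439 × 13.1) = 0.400 / 1.575 = 0.2540.
ΔS = 1640 − 3.13 = 1637 mg/L, so the substrate removal rate is 2170 × 1637/1000 = 3552 kg BOD₅/d.
So the net sludge growth is P_X = 0.2540 × 3552 = 902.0 kg VSS/d.

P_X ≈ 902 kg VSS/d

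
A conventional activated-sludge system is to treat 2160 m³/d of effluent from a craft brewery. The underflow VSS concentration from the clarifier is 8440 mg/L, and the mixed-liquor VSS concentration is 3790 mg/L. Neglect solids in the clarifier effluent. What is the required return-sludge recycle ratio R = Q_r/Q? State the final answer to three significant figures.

Solids balance on the clarifier gives (1+R)X = R·X_r, so R = X/(X_r − X) = 3790 / (8440 − 3790) = 0.8151.

R ≈ 0.815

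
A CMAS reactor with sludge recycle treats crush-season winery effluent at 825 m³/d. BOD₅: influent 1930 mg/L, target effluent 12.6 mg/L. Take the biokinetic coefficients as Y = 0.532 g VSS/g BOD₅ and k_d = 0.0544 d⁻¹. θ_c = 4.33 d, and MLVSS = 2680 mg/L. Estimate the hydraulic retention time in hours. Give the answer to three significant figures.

τ ≈ 32.0 h

Rearranging the biomass balance for a CMAS with decay, V = Y·Q·ΔS·θ_c / [X·(1+k_d θ_c)] = 0.532 × 825 × (1930 − 12.6) × 4.33 / [2680 × (1 + 0.0544 × 4.33)] = 3.64×10^6 / 3311 = 1100 m³.
τ = V/Q = 1100/825 = 1.334 d, or 32.01 h.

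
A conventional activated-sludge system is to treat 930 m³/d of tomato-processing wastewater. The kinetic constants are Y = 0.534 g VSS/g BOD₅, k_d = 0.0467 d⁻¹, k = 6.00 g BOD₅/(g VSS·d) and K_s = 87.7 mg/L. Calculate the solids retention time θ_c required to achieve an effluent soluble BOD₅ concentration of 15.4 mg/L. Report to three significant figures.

Specific growth rate at S = 15.4 mg/L: μ = YkS/(K_s+S) = 0.534·6.00·15.4/(87.7+15.4) = 0.4786 d⁻¹.
θ_c = 1/(μ − k_d) = 1/(0.4786 − 0.0467) = 1/0.4319 = 2.315 d.

θ_c ≈ 2.32 d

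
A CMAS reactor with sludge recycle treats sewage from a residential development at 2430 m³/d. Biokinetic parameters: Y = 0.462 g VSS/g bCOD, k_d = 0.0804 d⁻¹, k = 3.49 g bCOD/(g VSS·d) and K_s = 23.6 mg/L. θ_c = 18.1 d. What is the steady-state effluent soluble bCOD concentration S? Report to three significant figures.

Effluent substrate depends only on kinetics and SRT: S = K_s(1 + k_d θ_c) / [θ_c(Yk − k_d) − 1] = 23.6 × (1 + 0.0804 × 18.1) / [18.1 × (0.462 × 3.49 − 0.0804) − 1] = 57.94 / 26.73 = 2.168 mg/L.

S ≈ 2.17 mg/L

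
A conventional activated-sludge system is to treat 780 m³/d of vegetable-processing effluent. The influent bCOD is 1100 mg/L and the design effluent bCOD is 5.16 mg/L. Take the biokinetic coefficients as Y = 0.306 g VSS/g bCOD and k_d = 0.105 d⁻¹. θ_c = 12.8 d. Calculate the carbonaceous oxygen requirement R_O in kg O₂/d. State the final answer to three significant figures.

R_O ≈ 696 kg O₂/d

Observed yield with endogenous decay: Y_obs = Y / (1 + k_d·θ_c) = 0.306 / (1 + 0.105 × 12.8) = 0.306 / 2.344 = 0.1305 g VSS/g bCOD.
Substrate removed = Q·(S₀ − S) = 780 m³/d × (1100 − 5.16) g/m³ = 8.54×10^5 g/d = 854.0 kg/d.
P_X = Y_obs·Q·(S₀ − S) = 0.1305 × 854.0 = 111.5 kg VSS/d.
Carbonaceous O₂ demand = substrate oxidised − cell-mass equivalent = 854.0 − 1.42 × 111.5 = 695.7 kg O₂/d.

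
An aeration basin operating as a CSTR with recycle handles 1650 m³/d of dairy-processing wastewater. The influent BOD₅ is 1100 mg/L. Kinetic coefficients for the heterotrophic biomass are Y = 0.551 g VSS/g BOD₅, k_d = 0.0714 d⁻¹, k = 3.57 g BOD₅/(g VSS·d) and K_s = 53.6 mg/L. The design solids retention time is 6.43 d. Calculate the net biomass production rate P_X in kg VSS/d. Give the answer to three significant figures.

For a completely mixed reactor with recycle the Lawrence–McCarty relation gives S = K_s·(1 + k_d·θ_c) / [θ_c·(Y·k − k_d) − 1] = 53.6 × (1 + 0.0714 × 6.43) / [6.43 × (0.551 × 3.57 − 0.0714) − 1] = 78.21 / 11.19 = 6.990 mg/L.
Correct the yield for decay: Y_obs = Y/(1 + k_d θ_c) = 0.551 / (1 + 0.0714 × 6.43) = 0.551 / 1.459 = 0.3776.
Substrate removed = Q·(S₀ − S) = 1650 m³/d × (1100 − 6.99) g/m³ = 1.8×10^6 g/d = 1803 kg/d.
P_X = Y_obs · Q(S₀ − S) = 0.3776 × 1803 = 681.0 kg VSS/d.

P_X ≈ 681 kg VSS/d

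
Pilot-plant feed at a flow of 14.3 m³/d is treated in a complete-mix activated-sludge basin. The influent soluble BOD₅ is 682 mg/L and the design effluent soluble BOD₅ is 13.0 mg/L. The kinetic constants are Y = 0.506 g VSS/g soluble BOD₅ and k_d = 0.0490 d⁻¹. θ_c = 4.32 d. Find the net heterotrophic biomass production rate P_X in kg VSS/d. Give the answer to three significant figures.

Y_obs = Y / (1 + k_d θ_c) = 0.506 / (1 + 0.0490 × 4.32) = 0.506 / 1.212 = 0.4176.
Substrate removed = Q·(S₀ − S) = 14.3 m³/d × (682 − 13.0) g/m³ = 9.57×10^3 g/d = 9.567 kg/d.
P_X = Y_obs · Q(S₀ − S) = 0.4176 × 9.567 = 3.995 kg VSS/d.

P_X ≈ 4.00 kg VSS/d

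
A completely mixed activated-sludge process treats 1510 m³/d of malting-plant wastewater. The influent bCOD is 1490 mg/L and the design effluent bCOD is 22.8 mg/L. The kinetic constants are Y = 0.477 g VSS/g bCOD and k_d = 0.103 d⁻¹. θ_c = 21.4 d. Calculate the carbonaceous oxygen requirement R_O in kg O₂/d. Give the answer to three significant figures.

Observed yield with endogenous decay: Y_obs = Y / (1 + k_d·θ_c) = 0.477 / (1 + 0.103 × 21.4) = 0.477 / 3.204 = 0.1489 g VSS/g bCOD.
ΔS = 1490 − 22.8 = 1467 mg/L, so the substrate removal rate is 1510 × 1467/1000 = 2215 kg bCOD/d.
P_X = Y_obs·Q·(S₀ − S) = 0.1489 × 2215 = 329.8 kg VSS/d.
R_O = Q·(S₀ − S) − 1.42·P_X = 2215 − 1.42 × 329.8 = 1747 kg O₂/d.

R_O ≈ 1750 kg O₂/d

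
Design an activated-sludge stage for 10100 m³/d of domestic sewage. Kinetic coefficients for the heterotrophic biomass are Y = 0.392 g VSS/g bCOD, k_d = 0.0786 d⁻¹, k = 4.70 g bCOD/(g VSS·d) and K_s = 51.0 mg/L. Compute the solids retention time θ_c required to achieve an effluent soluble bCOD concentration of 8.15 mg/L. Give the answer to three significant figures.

From 1/θ_c = Y·k·S/(K_s + S) − k_d: Y·k·S/(K_s+S) = 0.392 × 4.70 × 8.15 / (51.0 + 8.15) = 0.2539 d⁻¹.
1/θ_c = 0.2539 − 0.0786 = 0.1753 d⁻¹, so θ_c = 5.706 d.

θ_c ≈ 5.71 d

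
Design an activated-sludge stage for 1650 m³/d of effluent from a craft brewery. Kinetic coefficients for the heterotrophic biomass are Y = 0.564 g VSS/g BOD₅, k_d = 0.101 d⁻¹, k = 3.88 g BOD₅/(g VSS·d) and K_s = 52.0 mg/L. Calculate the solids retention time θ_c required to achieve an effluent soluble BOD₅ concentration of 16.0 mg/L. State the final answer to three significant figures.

At the target effluent, Y k S/(K_s+S) = 0.564×3.88×16.0/68.00 = 0.5149 d⁻¹.
Then 1/θ_c = μ − k_d = 0.5149 − 0.101 = 0.4139 d⁻¹, giving θ_c = 2.416 d.

θ_c ≈ 2.42 d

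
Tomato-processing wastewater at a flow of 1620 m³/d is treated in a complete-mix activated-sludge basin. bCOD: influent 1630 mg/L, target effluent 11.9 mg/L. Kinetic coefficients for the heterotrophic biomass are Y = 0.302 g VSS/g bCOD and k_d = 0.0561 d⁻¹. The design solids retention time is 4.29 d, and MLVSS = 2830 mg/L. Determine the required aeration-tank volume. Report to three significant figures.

V ≈ 967 m³

From the SRT design equation V = Y Q (S₀−S) θ_c / [X (1 + k_d θ_c)] = 0.302 × 1620 × (1630 − 11.9) × 4.29 / [2830 × (1 + 0.0561 × 4.29)] = 3.4×10^6 / 3511 = 967.3 m³.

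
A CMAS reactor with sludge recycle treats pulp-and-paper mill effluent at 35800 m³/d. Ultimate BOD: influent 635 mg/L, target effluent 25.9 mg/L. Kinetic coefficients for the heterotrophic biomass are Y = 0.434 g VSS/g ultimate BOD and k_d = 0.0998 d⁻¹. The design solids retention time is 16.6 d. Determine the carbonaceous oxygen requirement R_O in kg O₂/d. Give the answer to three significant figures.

The observed yield is Y_obs = Y/(1 + k_d·θ_c) = 0.434 / (1 + 0.0998 × 16.6) = 0.434 / 2.657 = 0.1634 g VSS per g ultimate BOD removed.
Q·(S₀ − S) = 35800 × (635 − 25.9) × 10⁻³ = 21806 kg/d removed.
P_X = Y_obs·Q·(S₀ − S) = 0.1634 × 21806 = 3562 kg VSS/d.
Carbonaceous O₂ demand = substrate oxidised − cell-mass equivalent = 21806 − 1.42 × 3562 = 16747 kg O₂/d.

R_O ≈ 16700 kg O₂/d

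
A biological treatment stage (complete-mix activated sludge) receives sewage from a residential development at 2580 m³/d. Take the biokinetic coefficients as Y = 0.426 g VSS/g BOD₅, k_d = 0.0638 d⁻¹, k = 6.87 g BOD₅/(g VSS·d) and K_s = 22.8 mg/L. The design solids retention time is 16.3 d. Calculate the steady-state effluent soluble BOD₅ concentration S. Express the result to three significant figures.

S ≈ 1.02 mg/L

For a completely mixed reactor with recycle the Lawrence–McCarty relation gives S = K_s·(1 + k_d·θ_c) / [θ_c·(Y·k − k_d) − 1] = 22.8 × (1 + 0.0638 × 16.3) / [16.3 × (0.426 × 6.87 − 0.0638) − 1] = 46.51 / 45.66 = 1.019 mg/L.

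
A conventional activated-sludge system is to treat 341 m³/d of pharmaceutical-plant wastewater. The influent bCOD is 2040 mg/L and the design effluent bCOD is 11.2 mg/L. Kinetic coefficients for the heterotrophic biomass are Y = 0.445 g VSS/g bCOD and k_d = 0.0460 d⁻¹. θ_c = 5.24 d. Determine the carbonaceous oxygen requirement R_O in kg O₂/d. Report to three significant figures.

Correct the yield for decay: Y_obs = Y/(1 + k_d θ_c) = 0.445 / (1 + 0.0460 × 5.24) = 0.445 / 1.241 = 0.3586.
ΔS = 2040 − 11.2 = 2029 mg/L, so the substrate removal rate is 341 × 2029/1000 = 691.8 kg bCOD/d.
Biomass synthesised: P_X = Y_obs × 691.8 = 248.1 kg VSS/d.
R_O = Q·(S₀ − S) − 1.42·P_X = 691.8 − 1.42 × 248.1 = 339.6 kg O₂/d.

R_O ≈ 340 kg O₂/d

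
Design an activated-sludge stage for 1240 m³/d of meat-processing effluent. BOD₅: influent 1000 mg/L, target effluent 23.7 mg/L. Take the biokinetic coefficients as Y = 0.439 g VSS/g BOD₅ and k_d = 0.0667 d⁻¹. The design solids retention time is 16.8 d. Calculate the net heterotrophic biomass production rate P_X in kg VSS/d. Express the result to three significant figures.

P_X ≈ 251 kg VSS/d

Y_obs = Y / (1 + k_d θ_c) = 0.439 / (1 + 0.0667 × 16.8) = 0.439 / 2.121 = 0.2070.
Q·(S₀ − S) = 1240 × (1000 − 23.7) × 10⁻³ = 1211 kg/d removed.
Biomass produced: P_X = Y_obs·Q·ΔS = 0.2070 × 1211 ≈ 250.6 kg VSS/d.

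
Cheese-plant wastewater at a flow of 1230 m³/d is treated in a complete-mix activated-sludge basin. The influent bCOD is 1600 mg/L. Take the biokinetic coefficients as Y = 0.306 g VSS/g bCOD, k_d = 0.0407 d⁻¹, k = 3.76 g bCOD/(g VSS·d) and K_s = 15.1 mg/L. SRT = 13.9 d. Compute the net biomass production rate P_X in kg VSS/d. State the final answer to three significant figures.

P_X ≈ 384 kg VSS/d

From the Monod/SRT balance for a CMAS, S = K_s·(1+k_d θ_c)/[θ_c·(Y k − k_d) − 1] = 15.1 × (1 + 0.0407 × 13.9) / [13.9 × (0.306 × 3.76 − 0.0407) − 1] = 23.64 / 14.43 = 1.639 mg/L.
Correct the yield for decay: Y_obs = Y/(1 + k_d θ_c) = 0.306 / (1 + 0.0407 × 13.9) = 0.306 / 1.566 = 0.1954.
Substrate removed = Q·(S₀ − S) = 1230 m³/d × (1600 − 1.64) g/m³ = 1.97×10^6 g/d = 1966 kg/d.
P_X = Y_obs · Q(S₀ − S) = 0.1954 × 1966 = 384.2 kg VSS/d.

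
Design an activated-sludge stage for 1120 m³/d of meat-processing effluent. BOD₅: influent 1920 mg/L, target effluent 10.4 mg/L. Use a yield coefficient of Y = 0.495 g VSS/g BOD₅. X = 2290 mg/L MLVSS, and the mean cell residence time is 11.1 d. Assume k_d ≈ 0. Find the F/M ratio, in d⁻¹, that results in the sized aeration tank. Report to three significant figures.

F/M ≈ 0.183 d⁻¹

Biomass mass balance (decay neglected): V·X = Y·Q·(S₀ − S)·θ_c, so V = 0.495 × 1120 × (1920 − 10.4) × 11.1 / 2290 = 5132 m³.
F/M = applied load / biomass = Q·S₀/(V·X) = 1120 × 1920 / (5132 × 2290) = 0.1830 d⁻¹.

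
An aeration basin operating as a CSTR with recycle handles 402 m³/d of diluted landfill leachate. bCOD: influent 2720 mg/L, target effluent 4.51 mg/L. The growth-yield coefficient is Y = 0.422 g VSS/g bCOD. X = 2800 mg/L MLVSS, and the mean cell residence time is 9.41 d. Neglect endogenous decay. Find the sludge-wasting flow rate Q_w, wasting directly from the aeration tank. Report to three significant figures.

V·X = Y·Q·ΔS·θ_c gives V = 0.422 × 402 × (2720 − 4.51) × 9.41 / 2800 = 1548 m³.
With mixed-liquor wasting, θ_c = V/Q_w, so Q_w = V/θ_c = 1548/9.41 = 164.5 m³/d.

Q_w ≈ 165 m³/d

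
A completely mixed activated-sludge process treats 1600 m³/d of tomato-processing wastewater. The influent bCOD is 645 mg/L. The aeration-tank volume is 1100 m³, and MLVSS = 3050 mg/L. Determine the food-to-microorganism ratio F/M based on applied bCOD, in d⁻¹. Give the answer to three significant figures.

F/M ≈ 0.308 d⁻¹

F/M = Q·S₀ / (V·X) = 1600 × 645 / (1100 × 3050) = 0.3076 g bCOD·(g VSS·d)⁻¹.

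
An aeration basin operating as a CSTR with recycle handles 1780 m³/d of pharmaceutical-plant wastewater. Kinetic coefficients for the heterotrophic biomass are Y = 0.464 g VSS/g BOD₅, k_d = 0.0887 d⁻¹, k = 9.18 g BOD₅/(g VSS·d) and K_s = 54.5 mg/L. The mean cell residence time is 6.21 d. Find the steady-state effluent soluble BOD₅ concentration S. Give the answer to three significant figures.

S ≈ 3.39 mg/L

Effluent substrate depends only on kinetics and SRT: S = K_s(1 + k_d θ_c) / [θ_c(Yk − k_d) − 1] = 54.5 × (1 + 0.0887 × 6.21) / [6.21 × (0.464 × 9.18 − 0.0887) − 1] = 84.52 / 24.90 = 3.394 mg/L.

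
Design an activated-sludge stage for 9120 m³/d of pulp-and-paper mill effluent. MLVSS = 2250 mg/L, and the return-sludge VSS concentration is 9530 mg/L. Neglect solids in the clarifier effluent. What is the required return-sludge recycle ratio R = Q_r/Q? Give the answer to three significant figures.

R ≈ 0.309

Mass balance around the secondary clarifier (neglecting effluent solids): R = X / (X_r − X) = 2250 / (9530 − 2250) = 0.3091.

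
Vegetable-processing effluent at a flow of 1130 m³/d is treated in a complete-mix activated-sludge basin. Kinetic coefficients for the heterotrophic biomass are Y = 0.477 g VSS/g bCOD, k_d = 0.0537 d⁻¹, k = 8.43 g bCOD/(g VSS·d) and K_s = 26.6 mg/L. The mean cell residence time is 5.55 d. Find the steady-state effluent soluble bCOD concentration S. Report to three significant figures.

From the Monod/SRT balance for a CMAS, S = K_s·(1+k_d θ_c)/[θ_c·(Y k − k_d) − 1] = 26.6 × (1 + 0.0537 × 5.55) / [5.55 × (0.477 × 8.43 − 0.0537) − 1] = 34.53 / 21.02 = 1.643 mg/L.

S ≈ 1.64 mg/L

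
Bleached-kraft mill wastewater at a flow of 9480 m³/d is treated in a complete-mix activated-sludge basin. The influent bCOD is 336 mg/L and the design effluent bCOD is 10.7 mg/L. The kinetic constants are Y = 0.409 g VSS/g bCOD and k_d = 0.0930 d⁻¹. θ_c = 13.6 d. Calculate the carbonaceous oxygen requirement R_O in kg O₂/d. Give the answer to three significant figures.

R_O ≈ 2290 kg O₂/d

Y_obs = Y / (1 + k_d θ_c) = 0.409 / (1 + 0.0930 × 13.6) = 0.409 / 2.265 = 0.1806.
Mass of bCOD removed per day: Q(S₀ − S) = 9480 × 325.3 g/m³ = 3084 kg/d.
Net sludge production P_X = 0.1806 × 3084 = 556.9 kg VSS/d.
Carbonaceous O₂ demand = substrate oxidised − cell-mass equivalent = 3084 − 1.42 × 556.9 = 2293 kg O₂/d.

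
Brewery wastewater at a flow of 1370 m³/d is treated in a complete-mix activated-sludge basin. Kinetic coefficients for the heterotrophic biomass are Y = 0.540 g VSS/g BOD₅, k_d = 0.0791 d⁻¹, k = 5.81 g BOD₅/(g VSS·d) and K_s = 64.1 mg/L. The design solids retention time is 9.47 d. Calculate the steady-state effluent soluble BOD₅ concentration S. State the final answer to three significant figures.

S ≈ 4.01 mg/L

From the Monod/SRT balance for a CMAS, S = K_s·(1+k_d θ_c)/[θ_c·(Y k − k_d) − 1] = 64.1 × (1 + 0.0791 × 9.47) / [9.47 × (0.540 × 5.81 − 0.0791) − 1] = 112.1 / 27.96 = 4.010 mg/L.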